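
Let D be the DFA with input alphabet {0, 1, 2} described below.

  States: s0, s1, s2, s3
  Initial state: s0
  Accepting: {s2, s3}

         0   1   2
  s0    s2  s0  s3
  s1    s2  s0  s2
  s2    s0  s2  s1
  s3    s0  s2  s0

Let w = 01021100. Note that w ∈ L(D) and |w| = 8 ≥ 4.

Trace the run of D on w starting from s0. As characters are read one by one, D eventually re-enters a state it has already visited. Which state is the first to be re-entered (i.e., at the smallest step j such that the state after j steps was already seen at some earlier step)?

s2

State sequence: s0 -0-> s2 -1-> s2 -0-> s0 -2-> s3 -1-> s2 -1-> s2 -0-> s0 -0-> s2
First repeat at step 2: s2 was already visited.

The earliest repeat is at step j = 2: D is in s2, which it already visited at step i = 1.
The DFA has 4 states, so the proof of the pumping lemma guarantees a repeated state among the first 4+1 visited; the segment between the two visits is the pumpable y.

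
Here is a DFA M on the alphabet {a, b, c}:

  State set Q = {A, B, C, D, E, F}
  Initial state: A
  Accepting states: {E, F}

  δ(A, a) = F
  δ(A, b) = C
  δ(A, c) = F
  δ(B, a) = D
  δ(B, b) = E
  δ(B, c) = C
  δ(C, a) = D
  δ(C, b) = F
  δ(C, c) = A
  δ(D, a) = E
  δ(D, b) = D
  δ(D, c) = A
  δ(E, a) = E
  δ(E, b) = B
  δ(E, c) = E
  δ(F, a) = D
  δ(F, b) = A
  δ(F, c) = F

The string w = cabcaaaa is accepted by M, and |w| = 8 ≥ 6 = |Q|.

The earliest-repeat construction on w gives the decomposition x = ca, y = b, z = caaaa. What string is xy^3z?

cabbbcaaaa

xy^3z = ca·b·b·b·caaaa = cabbbcaaaa.
Reading y = b takes M from D back to D, so after x·y·y·y the machine is still in D, and z then leads to the accepting state E. Hence cabbbcaaaa ∈ L(M).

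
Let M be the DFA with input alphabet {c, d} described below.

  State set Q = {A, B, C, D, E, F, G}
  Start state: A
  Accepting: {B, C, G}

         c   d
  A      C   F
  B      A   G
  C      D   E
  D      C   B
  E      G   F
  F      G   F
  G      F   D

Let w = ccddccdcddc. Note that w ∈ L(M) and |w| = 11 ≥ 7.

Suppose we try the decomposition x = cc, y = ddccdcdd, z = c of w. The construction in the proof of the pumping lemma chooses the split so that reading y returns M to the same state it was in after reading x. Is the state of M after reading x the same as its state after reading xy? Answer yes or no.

Run of M on the first 10 characters of w = c c d d c c d c d d:
  step 0: A  (start)
  step 1: C  (read c: A→C)
  step 2: D  (read c: C→D)
  step 3: B  (read d: D→B)
  step 4: G  (read d: B→G)
  step 5: F  (read c: G→F)
  step 6: G  (read c: F→G)
  step 7: D  (read d: G→D)
  step 8: C  (read c: D→C)
  step 9: E  (read d: C→E)
  step 10: F  (read d: E→F)

After x (step 2): D. After xy (step 10): F.
They differ (D ≠ F), so y is not a cycle from the state after x; this split is not the one the pumping-lemma construction produces, and pumping y need not keep the string in L(M).

no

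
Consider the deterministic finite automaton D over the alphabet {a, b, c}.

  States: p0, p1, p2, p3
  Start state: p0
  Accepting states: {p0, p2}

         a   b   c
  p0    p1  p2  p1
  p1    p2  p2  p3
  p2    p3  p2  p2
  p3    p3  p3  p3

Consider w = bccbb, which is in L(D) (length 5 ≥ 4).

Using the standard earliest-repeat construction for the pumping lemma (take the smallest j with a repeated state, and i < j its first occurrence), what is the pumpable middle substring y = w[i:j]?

State sequence: p0 -b-> p2 -c-> p2 -c-> p2 -b-> p2 -b-> p2
First repeat at step 2: p2 was already visited.

So i = 1, j = 2, giving x = w[0:1] = b, y = w[1:2] = c, z = w[2:5] = cbb.
Check: |xy| = 2 ≤ 4 and |y| = 1 ≥ 1. Reading y takes D from p2 back to p2, so every xyⁱz is accepted.

c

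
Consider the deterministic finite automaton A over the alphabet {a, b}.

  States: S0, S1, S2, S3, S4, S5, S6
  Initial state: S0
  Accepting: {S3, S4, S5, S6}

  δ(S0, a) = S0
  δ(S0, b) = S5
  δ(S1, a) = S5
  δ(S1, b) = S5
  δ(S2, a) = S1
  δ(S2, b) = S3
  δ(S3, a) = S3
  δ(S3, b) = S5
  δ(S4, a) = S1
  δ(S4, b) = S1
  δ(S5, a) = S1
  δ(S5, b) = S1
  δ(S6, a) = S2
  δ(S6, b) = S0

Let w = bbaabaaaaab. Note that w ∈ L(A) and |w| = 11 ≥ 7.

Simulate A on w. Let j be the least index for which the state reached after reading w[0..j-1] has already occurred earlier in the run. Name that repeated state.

Run of A on w = b b a a b a a a a a b:
  step 0: S0  (start)
  step 1: S5  (read b: S0→S5)
  step 2: S1  (read b: S5→S1)
  step 3: S5  (read a: S1→S5)   ← first repeat (S5 seen earlier)
  step 4: S1  (read a: S5→S1)
  step 5: S5  (read b: S1→S5)
  step 6: S1  (read a: S5→S1)
  step 7: S5  (read a: S1→S5)
  step 8: S1  (read a: S5→S1)
  step 9: S5  (read a: S1→S5)
  step 10: S1  (read a: S5→S1)
  step 11: S5  (read b: S1→S5)

The earliest repeat is at step j = 3: A is in S5, which it already visited at step i = 1.
With |Q| = 7, pigeonhole forces a state repeat no later than step 7; the substring read between the first and second visits to that state can be pumped.

S5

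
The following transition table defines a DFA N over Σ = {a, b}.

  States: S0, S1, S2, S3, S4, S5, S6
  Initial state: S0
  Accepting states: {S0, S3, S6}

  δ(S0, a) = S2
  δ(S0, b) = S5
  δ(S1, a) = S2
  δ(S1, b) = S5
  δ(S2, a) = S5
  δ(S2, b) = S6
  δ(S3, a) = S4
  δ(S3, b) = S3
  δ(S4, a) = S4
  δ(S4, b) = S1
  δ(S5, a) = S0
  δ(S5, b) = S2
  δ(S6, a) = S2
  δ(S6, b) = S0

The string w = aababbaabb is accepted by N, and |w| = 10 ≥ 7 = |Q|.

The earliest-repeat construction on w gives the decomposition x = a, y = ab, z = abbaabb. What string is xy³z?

aababababbaabb

xy^3z = a·ab·ab·ab·abbaabb = aababababbaabb.
Reading y = ab takes N from S2 back to S2, so after x·y·y·y the machine is still in S2, and z then leads to the accepting state S6. Hence aababababbaabb ∈ L(N).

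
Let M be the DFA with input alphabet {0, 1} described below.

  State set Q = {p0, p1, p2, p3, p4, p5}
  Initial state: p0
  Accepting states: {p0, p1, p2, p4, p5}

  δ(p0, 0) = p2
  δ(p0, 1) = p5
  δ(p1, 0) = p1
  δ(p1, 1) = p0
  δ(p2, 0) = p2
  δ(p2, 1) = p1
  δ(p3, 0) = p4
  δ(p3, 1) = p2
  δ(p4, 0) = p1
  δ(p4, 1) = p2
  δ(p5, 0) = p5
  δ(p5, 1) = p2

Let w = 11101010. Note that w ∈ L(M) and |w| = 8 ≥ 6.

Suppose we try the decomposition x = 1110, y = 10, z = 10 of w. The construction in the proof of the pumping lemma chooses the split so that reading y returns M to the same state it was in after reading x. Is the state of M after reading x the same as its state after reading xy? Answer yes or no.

Run of M on the first 6 characters of w = 1 1 1 0 1 0:
  step 0: p0  (start)
  step 1: p5  (read 1: p0→p5)
  step 2: p2  (read 1: p5→p2)
  step 3: p1  (read 1: p2→p1)
  step 4: p1  (read 0: p1→p1)
  step 5: p0  (read 1: p1→p0)
  step 6: p2  (read 0: p0→p2)

After x (step 4): p1. After xy (step 6): p2.
They differ (p1 ≠ p2), so y is not a cycle from the state after x; this split is not the one the pumping-lemma construction produces, and pumping y need not keep the string in L(M).

no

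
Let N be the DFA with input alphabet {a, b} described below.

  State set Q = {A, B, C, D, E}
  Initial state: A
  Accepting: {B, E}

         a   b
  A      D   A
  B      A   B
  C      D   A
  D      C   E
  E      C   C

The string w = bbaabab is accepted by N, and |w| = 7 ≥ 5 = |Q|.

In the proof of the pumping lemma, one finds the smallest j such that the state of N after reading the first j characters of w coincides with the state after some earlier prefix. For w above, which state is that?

A

Run of N on w = b b a a b a b:
  step 0: A  (start)
  step 1: A  (read b: A→A)   ← first repeat (A seen earlier)
  step 2: A  (read b: A→A)
  step 3: D  (read a: A→D)
  step 4: C  (read a: D→C)
  step 5: A  (read b: C→A)
  step 6: D  (read a: A→D)
  step 7: E  (read b: D→E)

The earliest repeat is at step j = 1: N is in A, which it already visited at step i = 0.
Pumping length from the standard proof: p = 5 (the number of states). The repeated state found above gives |xy| = j ≤ 5 and |y| = j − i ≥ 1.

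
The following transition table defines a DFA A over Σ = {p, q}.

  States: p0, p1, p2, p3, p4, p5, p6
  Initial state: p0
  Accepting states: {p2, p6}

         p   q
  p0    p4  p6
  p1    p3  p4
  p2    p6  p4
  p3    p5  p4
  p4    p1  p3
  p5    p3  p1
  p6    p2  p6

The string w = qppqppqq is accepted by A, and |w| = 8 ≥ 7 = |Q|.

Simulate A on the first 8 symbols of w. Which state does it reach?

p6

State sequence: p0 -q-> p6 -p-> p2 -p-> p6 -q-> p6 -p-> p2 -p-> p6 -q-> p6 -q-> p6

After reading 8 characters, A is in state p6.
(This kind of state-tracing is the core of the pumping-lemma construction: with 7 states, pigeonhole forces a repeat within the first 7 steps.)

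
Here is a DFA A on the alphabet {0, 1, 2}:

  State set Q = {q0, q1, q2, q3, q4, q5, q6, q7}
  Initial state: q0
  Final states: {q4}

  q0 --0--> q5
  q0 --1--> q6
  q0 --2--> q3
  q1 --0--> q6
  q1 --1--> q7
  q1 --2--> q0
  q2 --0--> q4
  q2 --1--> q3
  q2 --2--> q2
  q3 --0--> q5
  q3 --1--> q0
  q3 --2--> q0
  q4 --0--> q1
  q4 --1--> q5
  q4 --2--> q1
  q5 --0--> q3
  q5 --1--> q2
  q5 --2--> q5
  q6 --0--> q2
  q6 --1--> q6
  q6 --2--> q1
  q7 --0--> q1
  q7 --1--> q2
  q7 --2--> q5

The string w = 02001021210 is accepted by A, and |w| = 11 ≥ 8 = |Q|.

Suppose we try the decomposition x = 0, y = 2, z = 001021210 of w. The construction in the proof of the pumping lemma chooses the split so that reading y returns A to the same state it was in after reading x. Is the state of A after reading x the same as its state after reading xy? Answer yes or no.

Run of A on the first 2 characters of w = 0 2:
  step 0: q0  (start)
  step 1: q5  (read 0: q0→q5)
  step 2: q5  (read 2: q5→q5)

After x (step 1): q5. After xy (step 2): q5.
They match, so y = 2 drives A around a cycle from q5 back to itself; pumping y any number of times keeps A in q5 before reading z, and xyⁱz ∈ L(A) for every i ≥ 0.

yes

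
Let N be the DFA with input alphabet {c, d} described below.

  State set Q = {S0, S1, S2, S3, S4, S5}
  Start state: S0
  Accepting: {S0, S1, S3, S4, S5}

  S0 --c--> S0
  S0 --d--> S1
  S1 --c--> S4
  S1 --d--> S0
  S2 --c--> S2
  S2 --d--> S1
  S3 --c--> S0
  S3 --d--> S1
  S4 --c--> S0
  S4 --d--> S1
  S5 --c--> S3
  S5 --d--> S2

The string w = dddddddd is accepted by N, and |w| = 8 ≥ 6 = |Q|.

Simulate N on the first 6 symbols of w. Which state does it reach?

State sequence: S0 -d-> S1 -d-> S0 -d-> S1 -d-> S0 -d-> S1 -d-> S0

After reading 6 characters, N is in state S0.
(This kind of state-tracing is the core of the pumping-lemma construction: with 6 states, pigeonhole forces a repeat within the first 6 steps.)

S0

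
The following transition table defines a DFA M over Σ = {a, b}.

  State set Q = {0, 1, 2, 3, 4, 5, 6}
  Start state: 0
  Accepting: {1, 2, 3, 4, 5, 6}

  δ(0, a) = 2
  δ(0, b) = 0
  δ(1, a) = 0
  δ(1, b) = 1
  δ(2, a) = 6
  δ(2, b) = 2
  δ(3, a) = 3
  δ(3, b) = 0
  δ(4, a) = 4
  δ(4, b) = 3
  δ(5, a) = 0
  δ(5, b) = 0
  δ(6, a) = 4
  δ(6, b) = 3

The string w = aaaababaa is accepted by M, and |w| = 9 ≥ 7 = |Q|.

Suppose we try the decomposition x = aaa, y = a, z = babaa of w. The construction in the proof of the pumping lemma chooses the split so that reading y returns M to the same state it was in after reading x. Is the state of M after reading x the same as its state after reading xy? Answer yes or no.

yes

Run of M on the first 4 characters of w = a a a a:
  step 0: 0  (start)
  step 1: 2  (read a: 0→2)
  step 2: 6  (read a: 2→6)
  step 3: 4  (read a: 6→4)
  step 4: 4  (read a: 4→4)

After x (step 3): 4. After xy (step 4): 4.
They match, so y = a drives M around a cycle from 4 back to itself; pumping y any number of times keeps M in 4 before reading z, and xyⁱz ∈ L(M) for every i ≥ 0.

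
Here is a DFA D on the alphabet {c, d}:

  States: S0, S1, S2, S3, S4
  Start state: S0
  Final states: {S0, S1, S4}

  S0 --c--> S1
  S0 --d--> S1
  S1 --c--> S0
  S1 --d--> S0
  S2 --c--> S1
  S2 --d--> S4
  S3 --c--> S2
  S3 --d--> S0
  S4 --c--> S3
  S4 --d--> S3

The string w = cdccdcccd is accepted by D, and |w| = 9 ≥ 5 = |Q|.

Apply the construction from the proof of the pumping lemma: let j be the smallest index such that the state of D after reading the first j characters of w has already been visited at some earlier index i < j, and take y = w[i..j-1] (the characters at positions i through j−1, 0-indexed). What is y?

cd

Run of D on w = c d c c d c c c d:
  step 0: S0  (start)
  step 1: S1  (read c: S0→S1)
  step 2: S0  (read d: S1→S0)   ← first repeat (S0 seen earlier)
  step 3: S1  (read c: S0→S1)
  step 4: S0  (read c: S1→S0)
  step 5: S1  (read d: S0→S1)
  step 6: S0  (read c: S1→S0)
  step 7: S1  (read c: S0→S1)
  step 8: S0  (read c: S1→S0)
  step 9: S1  (read d: S0→S1)

So i = 0, j = 2, giving x = w[0:0] = ε, y = w[0:2] = cd, z = w[2:9] = ccdcccd.
Check: |xy| = 2 ≤ 5 and |y| = 2 ≥ 1. Reading y takes D from S0 back to S0, so every xyⁱz is accepted.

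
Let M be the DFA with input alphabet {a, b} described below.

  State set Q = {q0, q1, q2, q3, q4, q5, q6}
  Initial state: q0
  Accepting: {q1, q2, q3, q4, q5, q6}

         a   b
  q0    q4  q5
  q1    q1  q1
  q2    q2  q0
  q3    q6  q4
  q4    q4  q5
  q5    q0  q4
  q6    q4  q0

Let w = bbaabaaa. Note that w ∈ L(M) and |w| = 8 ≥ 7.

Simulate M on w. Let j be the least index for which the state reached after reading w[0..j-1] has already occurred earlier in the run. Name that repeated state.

Run of M on w = b b a a b a a a:
  step 0: q0  (start)
  step 1: q5  (read b: q0→q5)
  step 2: q4  (read b: q5→q4)
  step 3: q4  (read a: q4→q4)   ← first repeat (q4 seen earlier)
  step 4: q4  (read a: q4→q4)
  step 5: q5  (read b: q4→q5)
  step 6: q0  (read a: q5→q0)
  step 7: q4  (read a: q0→q4)
  step 8: q4  (read a: q4→q4)

The earliest repeat is at step j = 3: M is in q4, which it already visited at step i = 2.
The DFA has 7 states, so the proof of the pumping lemma guarantees a repeated state among the first 7+1 visited; the segment between the two visits is the pumpable y.

q4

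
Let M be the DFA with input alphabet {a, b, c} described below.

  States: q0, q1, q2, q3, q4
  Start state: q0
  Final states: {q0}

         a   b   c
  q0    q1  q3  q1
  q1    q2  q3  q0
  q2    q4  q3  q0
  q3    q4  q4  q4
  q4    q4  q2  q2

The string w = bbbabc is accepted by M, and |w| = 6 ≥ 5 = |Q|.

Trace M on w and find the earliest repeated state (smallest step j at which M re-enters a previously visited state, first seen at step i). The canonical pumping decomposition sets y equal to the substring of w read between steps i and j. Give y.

ba

Run of M on w = b b b a b c:
  step 0: q0  (start)
  step 1: q3  (read b: q0→q3)
  step 2: q4  (read b: q3→q4)
  step 3: q2  (read b: q4→q2)
  step 4: q4  (read a: q2→q4)   ← first repeat (q4 seen earlier)
  step 5: q2  (read b: q4→q2)
  step 6: q0  (read c: q2→q0)

So i = 2, j = 4, giving x = w[0:2] = bb, y = w[2:4] = ba, z = w[4:6] = bc.
Check: |xy| = 4 ≤ 5 and |y| = 2 ≥ 1. Reading y takes M from q4 back to q4, so every xyⁱz is accepted.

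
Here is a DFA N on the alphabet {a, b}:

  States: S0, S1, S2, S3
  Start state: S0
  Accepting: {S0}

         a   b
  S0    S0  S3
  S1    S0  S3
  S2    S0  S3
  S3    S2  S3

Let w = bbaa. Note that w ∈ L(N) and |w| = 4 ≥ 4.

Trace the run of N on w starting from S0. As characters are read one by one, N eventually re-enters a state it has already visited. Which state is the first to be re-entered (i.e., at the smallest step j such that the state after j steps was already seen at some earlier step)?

State sequence: S0 -b-> S3 -b-> S3 -a-> S2 -a-> S0
First repeat at step 2: S3 was already visited.

The earliest repeat is at step j = 2: N is in S3, which it already visited at step i = 1.
Pumping length from the standard proof: p = 4 (the number of states). The repeated state found above gives |xy| = j ≤ 4 and |y| = j − i ≥ 1.

S3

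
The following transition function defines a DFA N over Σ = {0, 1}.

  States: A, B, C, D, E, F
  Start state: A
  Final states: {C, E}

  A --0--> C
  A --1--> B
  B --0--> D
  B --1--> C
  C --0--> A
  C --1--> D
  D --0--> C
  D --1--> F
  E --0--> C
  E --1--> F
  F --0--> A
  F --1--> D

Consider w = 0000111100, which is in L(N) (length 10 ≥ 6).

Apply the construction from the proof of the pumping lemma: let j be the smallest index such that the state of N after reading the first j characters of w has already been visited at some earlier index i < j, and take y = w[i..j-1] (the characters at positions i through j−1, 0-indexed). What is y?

State sequence: A -0-> C -0-> A -0-> C -0-> A -1-> B -1-> C -1-> D -1-> F -0-> A -0-> C
First repeat at step 2: A was already visited.

So i = 0, j = 2, giving x = w[0:0] = ε, y = w[0:2] = 00, z = w[2:10] = 00111100.
Check: |xy| = 2 ≤ 6 and |y| = 2 ≥ 1. Reading y takes N from A back to A, so every xyⁱz is accepted.
Since N has 6 states, any run of length ≥ 6 visits 6+1 states, so by pigeonhole some state repeats within the first 6 steps — that repeat gives the pumpable loop.

00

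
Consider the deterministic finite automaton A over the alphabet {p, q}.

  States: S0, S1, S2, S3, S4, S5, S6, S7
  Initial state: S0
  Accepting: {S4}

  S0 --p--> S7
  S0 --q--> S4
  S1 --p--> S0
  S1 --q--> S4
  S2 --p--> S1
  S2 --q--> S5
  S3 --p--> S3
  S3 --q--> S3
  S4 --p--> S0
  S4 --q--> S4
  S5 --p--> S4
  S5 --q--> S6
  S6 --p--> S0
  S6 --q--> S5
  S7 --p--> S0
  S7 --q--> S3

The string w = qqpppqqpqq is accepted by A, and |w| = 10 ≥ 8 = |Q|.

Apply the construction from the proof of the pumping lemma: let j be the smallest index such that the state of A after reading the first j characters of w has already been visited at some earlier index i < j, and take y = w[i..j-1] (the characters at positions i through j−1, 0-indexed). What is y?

Run of A on w = q q p p p q q p q q:
  step 0: S0  (start)
  step 1: S4  (read q: S0→S4)
  step 2: S4  (read q: S4→S4)   ← first repeat (S4 seen earlier)
  step 3: S0  (read p: S4→S0)
  step 4: S7  (read p: S0→S7)
  step 5: S0  (read p: S7→S0)
  step 6: S4  (read q: S0→S4)
  step 7: S4  (read q: S4→S4)
  step 8: S0  (read p: S4→S0)
  step 9: S4  (read q: S0→S4)
  step 10: S4  (read q: S4→S4)

So i = 1, j = 2, giving x = w[0:1] = q, y = w[1:2] = q, z = w[2:10] = pppqqpqq.
Check: |xy| = 2 ≤ 8 and |y| = 1 ≥ 1. Reading y takes A from S4 back to S4, so every xyⁱz is accepted.

q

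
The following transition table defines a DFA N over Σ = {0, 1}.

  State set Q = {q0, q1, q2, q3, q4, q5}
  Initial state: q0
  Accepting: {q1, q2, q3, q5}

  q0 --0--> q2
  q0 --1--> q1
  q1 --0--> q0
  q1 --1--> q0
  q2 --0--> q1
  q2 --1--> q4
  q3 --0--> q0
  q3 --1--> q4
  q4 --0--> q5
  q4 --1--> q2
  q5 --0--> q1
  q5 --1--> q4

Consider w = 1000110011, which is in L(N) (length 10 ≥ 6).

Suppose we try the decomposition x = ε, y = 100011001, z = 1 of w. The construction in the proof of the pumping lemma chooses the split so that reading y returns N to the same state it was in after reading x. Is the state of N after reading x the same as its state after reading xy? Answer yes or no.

no

State sequence: q0 -1-> q1 -0-> q0 -0-> q2 -0-> q1 -1-> q0 -1-> q1 -0-> q0 -0-> q2 -1-> q4

After x (step 0): q0. After xy (step 9): q4.
They differ (q0 ≠ q4), so y is not a cycle from the state after x; this split is not the one the pumping-lemma construction produces, and pumping y need not keep the string in L(N).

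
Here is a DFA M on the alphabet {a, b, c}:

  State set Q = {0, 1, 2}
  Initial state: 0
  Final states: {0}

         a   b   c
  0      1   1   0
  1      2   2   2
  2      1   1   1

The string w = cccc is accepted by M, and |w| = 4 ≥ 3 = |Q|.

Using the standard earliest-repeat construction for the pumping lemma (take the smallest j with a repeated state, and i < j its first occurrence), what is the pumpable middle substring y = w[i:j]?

State sequence: 0 -c-> 0 -c-> 0 -c-> 0 -c-> 0
First repeat at step 1: 0 was already visited.

So i = 0, j = 1, giving x = w[0:0] = ε, y = w[0:1] = c, z = w[1:4] = ccc.
Check: |xy| = 1 ≤ 3 and |y| = 1 ≥ 1. Reading y takes M from 0 back to 0, so every xyⁱz is accepted.

c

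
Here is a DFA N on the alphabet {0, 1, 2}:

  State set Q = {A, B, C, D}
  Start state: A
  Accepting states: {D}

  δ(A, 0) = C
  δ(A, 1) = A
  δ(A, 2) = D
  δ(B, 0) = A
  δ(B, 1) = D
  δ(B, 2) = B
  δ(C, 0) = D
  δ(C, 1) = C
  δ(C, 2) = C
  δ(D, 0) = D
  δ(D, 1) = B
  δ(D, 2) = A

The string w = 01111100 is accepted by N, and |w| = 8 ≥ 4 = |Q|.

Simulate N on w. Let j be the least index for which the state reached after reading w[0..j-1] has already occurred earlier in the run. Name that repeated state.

C

State sequence: A -0-> C -1-> C -1-> C -1-> C -1-> C -1-> C -0-> D -0-> D
First repeat at step 2: C was already visited.

The earliest repeat is at step j = 2: N is in C, which it already visited at step i = 1.
Pumping length from the standard proof: p = 4 (the number of states). The repeated state found above gives |xy| = j ≤ 4 and |y| = j − i ≥ 1.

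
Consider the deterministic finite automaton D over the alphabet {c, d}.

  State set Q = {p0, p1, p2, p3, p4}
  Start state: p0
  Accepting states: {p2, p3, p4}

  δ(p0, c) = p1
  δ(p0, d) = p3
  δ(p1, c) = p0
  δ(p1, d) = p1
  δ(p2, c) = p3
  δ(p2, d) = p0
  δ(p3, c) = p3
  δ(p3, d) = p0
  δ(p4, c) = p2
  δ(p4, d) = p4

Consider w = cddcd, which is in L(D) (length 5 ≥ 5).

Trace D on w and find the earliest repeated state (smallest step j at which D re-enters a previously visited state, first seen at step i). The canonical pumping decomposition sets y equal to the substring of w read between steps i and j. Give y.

Run of D on w = c d d c d:
  step 0: p0  (start)
  step 1: p1  (read c: p0→p1)
  step 2: p1  (read d: p1→p1)   ← first repeat (p1 seen earlier)
  step 3: p1  (read d: p1→p1)
  step 4: p0  (read c: p1→p0)
  step 5: p3  (read d: p0→p3)

So i = 1, j = 2, giving x = w[0:1] = c, y = w[1:2] = d, z = w[2:5] = dcd.
Check: |xy| = 2 ≤ 5 and |y| = 1 ≥ 1. Reading y takes D from p1 back to p1, so every xyⁱz is accepted.

d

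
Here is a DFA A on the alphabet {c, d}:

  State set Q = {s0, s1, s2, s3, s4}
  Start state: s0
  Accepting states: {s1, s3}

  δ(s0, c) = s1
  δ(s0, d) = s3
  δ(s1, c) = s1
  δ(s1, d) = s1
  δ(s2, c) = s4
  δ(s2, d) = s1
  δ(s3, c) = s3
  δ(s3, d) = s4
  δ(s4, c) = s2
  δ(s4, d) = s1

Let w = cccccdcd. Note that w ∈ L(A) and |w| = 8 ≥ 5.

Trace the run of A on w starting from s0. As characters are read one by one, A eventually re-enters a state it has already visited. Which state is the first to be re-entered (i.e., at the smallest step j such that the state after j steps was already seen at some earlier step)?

Run of A on w = c c c c c d c d:
  step 0: s0  (start)
  step 1: s1  (read c: s0→s1)
  step 2: s1  (read c: s1→s1)   ← first repeat (s1 seen earlier)
  step 3: s1  (read c: s1→s1)
  step 4: s1  (read c: s1→s1)
  step 5: s1  (read c: s1→s1)
  step 6: s1  (read d: s1→s1)
  step 7: s1  (read c: s1→s1)
  step 8: s1  (read d: s1→s1)

The earliest repeat is at step j = 2: A is in s1, which it already visited at step i = 1.
Pumping length from the standard proof: p = 5 (the number of states). The repeated state found above gives |xy| = j ≤ 5 and |y| = j − i ≥ 1.

s1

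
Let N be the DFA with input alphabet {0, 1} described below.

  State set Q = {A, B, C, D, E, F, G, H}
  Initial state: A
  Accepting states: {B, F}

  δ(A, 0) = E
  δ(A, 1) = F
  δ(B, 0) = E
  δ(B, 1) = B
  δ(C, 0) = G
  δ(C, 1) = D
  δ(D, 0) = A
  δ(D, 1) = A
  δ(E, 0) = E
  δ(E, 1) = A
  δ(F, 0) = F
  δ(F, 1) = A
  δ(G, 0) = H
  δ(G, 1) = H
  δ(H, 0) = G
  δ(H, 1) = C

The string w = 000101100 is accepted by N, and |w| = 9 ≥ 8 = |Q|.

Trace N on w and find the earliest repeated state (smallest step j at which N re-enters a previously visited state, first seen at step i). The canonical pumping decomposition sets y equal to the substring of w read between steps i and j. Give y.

Run of N on w = 0 0 0 1 0 1 1 0 0:
  step 0: A  (start)
  step 1: E  (read 0: A→E)
  step 2: E  (read 0: E→E)   ← first repeat (E seen earlier)
  step 3: E  (read 0: E→E)
  step 4: A  (read 1: E→A)
  step 5: E  (read 0: A→E)
  step 6: A  (read 1: E→A)
  step 7: F  (read 1: A→F)
  step 8: F  (read 0: F→F)
  step 9: F  (read 0: F→F)

So i = 1, j = 2, giving x = w[0:1] = 0, y = w[1:2] = 0, z = w[2:9] = 0101100.
Check: |xy| = 2 ≤ 8 and |y| = 1 ≥ 1. Reading y takes N from E back to E, so every xyⁱz is accepted.

0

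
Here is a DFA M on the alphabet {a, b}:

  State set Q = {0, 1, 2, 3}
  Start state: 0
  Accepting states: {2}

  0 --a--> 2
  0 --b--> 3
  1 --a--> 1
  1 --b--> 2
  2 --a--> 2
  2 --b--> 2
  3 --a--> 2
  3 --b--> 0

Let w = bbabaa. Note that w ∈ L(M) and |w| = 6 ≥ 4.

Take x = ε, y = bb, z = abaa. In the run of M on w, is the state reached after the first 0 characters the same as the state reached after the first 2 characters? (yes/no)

yes

State sequence: 0 -b-> 3 -b-> 0

After x (step 0): 0. After xy (step 2): 0.
They match, so y = bb drives M around a cycle from 0 back to itself; pumping y any number of times keeps M in 0 before reading z, and xyⁱz ∈ L(M) for every i ≥ 0.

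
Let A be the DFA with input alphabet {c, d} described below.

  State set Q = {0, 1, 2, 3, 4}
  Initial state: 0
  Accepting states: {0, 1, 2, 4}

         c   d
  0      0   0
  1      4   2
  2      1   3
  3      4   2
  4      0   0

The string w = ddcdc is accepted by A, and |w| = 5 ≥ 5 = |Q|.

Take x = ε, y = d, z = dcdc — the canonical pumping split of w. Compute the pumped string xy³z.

xy^3z = ε·d·d·d·dcdc = ddddcdc.
Reading y = d takes A from 0 back to 0, so after x·y·y·y the machine is still in 0, and z then leads to the accepting state 0. Hence ddddcdc ∈ L(A).

ddddcdc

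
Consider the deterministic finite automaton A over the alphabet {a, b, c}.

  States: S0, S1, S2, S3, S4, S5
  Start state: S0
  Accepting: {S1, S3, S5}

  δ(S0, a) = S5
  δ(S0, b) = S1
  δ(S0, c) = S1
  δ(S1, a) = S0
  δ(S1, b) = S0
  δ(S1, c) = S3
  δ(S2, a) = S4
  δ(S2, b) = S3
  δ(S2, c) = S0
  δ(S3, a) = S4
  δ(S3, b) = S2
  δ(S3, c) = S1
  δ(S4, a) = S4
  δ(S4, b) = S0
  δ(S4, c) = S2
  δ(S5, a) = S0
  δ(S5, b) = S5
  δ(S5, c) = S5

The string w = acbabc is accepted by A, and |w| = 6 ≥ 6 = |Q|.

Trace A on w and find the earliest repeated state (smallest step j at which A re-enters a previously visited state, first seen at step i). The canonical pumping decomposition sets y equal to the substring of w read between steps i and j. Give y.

Run of A on w = a c b a b c:
  step 0: S0  (start)
  step 1: S5  (read a: S0→S5)
  step 2: S5  (read c: S5→S5)   ← first repeat (S5 seen earlier)
  step 3: S5  (read b: S5→S5)
  step 4: S0  (read a: S5→S0)
  step 5: S1  (read b: S0→S1)
  step 6: S3  (read c: S1→S3)

So i = 1, j = 2, giving x = w[0:1] = a, y = w[1:2] = c, z = w[2:6] = babc.
Check: |xy| = 2 ≤ 6 and |y| = 1 ≥ 1. Reading y takes A from S5 back to S5, so every xyⁱz is accepted.
The DFA has 6 states, so the proof of the pumping lemma guarantees a repeated state among the first 6+1 visited; the segment between the two visits is the pumpable y.

c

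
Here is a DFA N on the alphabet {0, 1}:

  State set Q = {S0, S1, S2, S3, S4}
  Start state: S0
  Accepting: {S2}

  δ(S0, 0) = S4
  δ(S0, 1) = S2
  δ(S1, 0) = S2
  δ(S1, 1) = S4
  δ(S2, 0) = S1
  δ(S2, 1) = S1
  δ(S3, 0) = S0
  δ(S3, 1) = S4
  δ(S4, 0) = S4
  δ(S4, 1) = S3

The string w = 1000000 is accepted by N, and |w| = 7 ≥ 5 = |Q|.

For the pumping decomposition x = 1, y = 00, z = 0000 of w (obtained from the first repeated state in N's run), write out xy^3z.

10000000000

xy^3z = 1·00·00·00·0000 = 10000000000.
Reading y = 00 takes N from S2 back to S2, so after x·y·y·y the machine is still in S2, and z then leads to the accepting state S2. Hence 10000000000 ∈ L(N).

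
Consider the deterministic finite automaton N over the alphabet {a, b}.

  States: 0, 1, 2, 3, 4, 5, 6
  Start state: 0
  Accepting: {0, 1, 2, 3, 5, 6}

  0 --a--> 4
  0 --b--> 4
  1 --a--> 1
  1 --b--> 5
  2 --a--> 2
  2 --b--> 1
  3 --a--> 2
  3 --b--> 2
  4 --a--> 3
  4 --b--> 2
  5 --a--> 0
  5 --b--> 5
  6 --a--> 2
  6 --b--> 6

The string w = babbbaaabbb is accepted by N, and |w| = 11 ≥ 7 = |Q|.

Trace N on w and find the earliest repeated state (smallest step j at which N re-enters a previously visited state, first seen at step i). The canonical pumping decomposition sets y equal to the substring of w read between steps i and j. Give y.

State sequence: 0 -b-> 4 -a-> 3 -b-> 2 -b-> 1 -b-> 5 -a-> 0 -a-> 4 -a-> 3 -b-> 2 -b-> 1 -b-> 5
First repeat at step 6: 0 was already visited.

So i = 0, j = 6, giving x = w[0:0] = ε, y = w[0:6] = babbba, z = w[6:11] = aabbb.
Check: |xy| = 6 ≤ 7 and |y| = 6 ≥ 1. Reading y takes N from 0 back to 0, so every xyⁱz is accepted.

babbba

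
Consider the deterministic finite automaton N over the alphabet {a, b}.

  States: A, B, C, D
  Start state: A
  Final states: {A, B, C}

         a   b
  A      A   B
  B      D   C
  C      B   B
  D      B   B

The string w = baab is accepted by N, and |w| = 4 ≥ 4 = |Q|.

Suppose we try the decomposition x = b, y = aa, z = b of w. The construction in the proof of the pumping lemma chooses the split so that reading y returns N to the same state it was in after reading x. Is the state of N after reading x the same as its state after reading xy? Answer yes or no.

yes

Run of N on the first 3 characters of w = b a a:
  step 0: A  (start)
  step 1: B  (read b: A→B)
  step 2: D  (read a: B→D)
  step 3: B  (read a: D→B)

After x (step 1): B. After xy (step 3): B.
They match, so y = aa drives N around a cycle from B back to itself; pumping y any number of times keeps N in B before reading z, and xyⁱz ∈ L(N) for every i ≥ 0.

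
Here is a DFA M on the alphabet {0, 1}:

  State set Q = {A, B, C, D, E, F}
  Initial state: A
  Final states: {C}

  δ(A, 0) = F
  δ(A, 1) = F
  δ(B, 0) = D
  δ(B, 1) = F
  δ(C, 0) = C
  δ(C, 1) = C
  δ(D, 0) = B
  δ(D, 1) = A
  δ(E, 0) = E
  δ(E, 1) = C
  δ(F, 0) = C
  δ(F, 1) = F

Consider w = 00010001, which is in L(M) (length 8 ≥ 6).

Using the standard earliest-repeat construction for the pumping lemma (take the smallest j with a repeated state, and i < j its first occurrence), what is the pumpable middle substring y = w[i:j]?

0

State sequence: A -0-> F -0-> C -0-> C -1-> C -0-> C -0-> C -0-> C -1-> C
First repeat at step 3: C was already visited.

So i = 2, j = 3, giving x = w[0:2] = 00, y = w[2:3] = 0, z = w[3:8] = 10001.
Check: |xy| = 3 ≤ 6 and |y| = 1 ≥ 1. Reading y takes M from C back to C, so every xyⁱz is accepted.
The DFA has 6 states, so the proof of the pumping lemma guarantees a repeated state among the first 6+1 visited; the segment between the two visits is the pumpable y.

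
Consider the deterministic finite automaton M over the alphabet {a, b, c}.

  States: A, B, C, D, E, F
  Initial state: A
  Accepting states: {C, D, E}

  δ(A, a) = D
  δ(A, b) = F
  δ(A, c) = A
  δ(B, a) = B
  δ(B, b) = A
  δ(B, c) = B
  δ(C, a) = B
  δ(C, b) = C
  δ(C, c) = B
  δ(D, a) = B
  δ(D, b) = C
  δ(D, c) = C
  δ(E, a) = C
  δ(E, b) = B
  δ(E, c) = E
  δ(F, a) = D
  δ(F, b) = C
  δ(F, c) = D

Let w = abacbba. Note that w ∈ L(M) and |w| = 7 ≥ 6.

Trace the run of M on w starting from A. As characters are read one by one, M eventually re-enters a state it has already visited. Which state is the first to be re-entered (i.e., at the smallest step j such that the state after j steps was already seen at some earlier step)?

B

State sequence: A -a-> D -b-> C -a-> B -c-> B -b-> A -b-> F -a-> D
First repeat at step 4: B was already visited.

The earliest repeat is at step j = 4: M is in B, which it already visited at step i = 3.
Since M has 6 states, any run of length ≥ 6 visits 6+1 states, so by pigeonhole some state repeats within the first 6 steps — that repeat gives the pumpable loop.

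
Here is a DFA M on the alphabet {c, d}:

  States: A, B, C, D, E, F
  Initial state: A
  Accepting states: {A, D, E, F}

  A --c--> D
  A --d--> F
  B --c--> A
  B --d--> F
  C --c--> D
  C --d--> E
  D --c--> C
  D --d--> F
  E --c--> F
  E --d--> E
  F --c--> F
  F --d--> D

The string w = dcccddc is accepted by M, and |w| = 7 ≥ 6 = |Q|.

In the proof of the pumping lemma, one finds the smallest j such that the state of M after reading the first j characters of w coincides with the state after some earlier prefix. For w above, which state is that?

State sequence: A -d-> F -c-> F -c-> F -c-> F -d-> D -d-> F -c-> F
First repeat at step 2: F was already visited.

The earliest repeat is at step j = 2: M is in F, which it already visited at step i = 1.
With |Q| = 6, pigeonhole forces a state repeat no later than step 6; the substring read between the first and second visits to that state can be pumped.

F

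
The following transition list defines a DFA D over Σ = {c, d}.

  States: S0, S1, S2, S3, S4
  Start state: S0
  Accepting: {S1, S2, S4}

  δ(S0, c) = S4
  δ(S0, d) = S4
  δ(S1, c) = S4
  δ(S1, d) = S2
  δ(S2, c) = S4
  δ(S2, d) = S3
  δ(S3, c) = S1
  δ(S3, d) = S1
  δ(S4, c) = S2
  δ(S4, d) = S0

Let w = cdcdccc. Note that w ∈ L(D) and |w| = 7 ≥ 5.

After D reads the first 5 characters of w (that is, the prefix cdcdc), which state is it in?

State sequence: S0 -c-> S4 -d-> S0 -c-> S4 -d-> S0 -c-> S4

After reading 5 characters, D is in state S4.

S4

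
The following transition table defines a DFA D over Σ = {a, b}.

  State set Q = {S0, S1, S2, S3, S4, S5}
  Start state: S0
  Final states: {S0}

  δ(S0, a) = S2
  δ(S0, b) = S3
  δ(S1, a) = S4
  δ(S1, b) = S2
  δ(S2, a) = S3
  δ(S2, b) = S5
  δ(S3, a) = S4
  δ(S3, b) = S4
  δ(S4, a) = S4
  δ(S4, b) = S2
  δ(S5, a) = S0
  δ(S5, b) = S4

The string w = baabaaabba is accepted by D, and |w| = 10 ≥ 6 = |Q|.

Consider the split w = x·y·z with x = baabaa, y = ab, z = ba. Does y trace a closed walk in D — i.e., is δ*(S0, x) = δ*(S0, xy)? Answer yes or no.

no

Run of D on the first 8 characters of w = b a a b a a a b:
  step 0: S0  (start)
  step 1: S3  (read b: S0→S3)
  step 2: S4  (read a: S3→S4)
  step 3: S4  (read a: S4→S4)
  step 4: S2  (read b: S4→S2)
  step 5: S3  (read a: S2→S3)
  step 6: S4  (read a: S3→S4)
  step 7: S4  (read a: S4→S4)
  step 8: S2  (read b: S4→S2)

After x (step 6): S4. After xy (step 8): S2.
They differ (S4 ≠ S2), so y is not a cycle from the state after x; this split is not the one the pumping-lemma construction produces, and pumping y need not keep the string in L(D).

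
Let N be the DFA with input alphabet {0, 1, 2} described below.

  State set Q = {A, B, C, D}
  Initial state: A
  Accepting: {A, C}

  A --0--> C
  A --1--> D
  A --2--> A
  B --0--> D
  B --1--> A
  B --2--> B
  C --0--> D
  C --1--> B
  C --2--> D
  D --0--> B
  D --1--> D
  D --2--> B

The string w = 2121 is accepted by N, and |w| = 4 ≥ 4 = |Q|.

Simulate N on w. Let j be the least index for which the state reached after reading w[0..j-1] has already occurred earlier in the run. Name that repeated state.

Run of N on w = 2 1 2 1:
  step 0: A  (start)
  step 1: A  (read 2: A→A)   ← first repeat (A seen earlier)
  step 2: D  (read 1: A→D)
  step 3: B  (read 2: D→B)
  step 4: A  (read 1: B→A)

The earliest repeat is at step j = 1: N is in A, which it already visited at step i = 0.
Since N has 4 states, any run of length ≥ 4 visits 4+1 states, so by pigeonhole some state repeats within the first 4 steps — that repeat gives the pumpable loop.

A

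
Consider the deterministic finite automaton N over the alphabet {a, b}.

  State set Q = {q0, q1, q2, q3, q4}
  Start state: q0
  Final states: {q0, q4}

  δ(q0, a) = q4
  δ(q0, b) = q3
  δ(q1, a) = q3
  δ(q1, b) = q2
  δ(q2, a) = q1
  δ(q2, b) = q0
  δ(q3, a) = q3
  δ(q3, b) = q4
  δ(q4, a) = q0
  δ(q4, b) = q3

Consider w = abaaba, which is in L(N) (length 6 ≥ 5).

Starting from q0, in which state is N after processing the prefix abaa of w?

q3

Run of N on the first 4 characters of w = a b a a:
  step 0: q0  (start)
  step 1: q4  (read a: q0→q4)
  step 2: q3  (read b: q4→q3)
  step 3: q3  (read a: q3→q3)
  step 4: q3  (read a: q3→q3)

After reading 4 characters, N is in state q3.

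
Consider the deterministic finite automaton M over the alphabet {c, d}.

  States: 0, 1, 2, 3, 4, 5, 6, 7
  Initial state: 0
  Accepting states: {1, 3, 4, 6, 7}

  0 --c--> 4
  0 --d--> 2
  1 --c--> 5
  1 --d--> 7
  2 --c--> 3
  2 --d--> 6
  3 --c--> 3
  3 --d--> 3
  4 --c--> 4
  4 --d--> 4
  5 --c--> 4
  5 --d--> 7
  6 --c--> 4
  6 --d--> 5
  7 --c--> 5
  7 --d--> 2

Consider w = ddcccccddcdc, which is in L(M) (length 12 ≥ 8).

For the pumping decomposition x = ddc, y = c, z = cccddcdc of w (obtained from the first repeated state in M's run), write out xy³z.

xy^3z = ddc·c·c·c·cccddcdc = ddcccccccddcdc.
Reading y = c takes M from 4 back to 4, so after x·y·y·y the machine is still in 4, and z then leads to the accepting state 4. Hence ddcccccccddcdc ∈ L(M).

ddcccccccddcdc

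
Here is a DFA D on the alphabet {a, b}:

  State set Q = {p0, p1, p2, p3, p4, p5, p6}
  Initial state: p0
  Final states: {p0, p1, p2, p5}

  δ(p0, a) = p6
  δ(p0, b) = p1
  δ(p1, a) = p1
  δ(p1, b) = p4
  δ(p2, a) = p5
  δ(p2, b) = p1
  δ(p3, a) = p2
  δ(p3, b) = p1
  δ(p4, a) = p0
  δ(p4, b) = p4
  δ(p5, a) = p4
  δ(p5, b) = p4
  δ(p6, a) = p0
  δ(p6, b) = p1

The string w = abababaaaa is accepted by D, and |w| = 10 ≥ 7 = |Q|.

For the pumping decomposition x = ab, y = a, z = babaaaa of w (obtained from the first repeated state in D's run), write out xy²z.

abaababaaaa

xy^2z = ab·a·a·babaaaa = abaababaaaa.
Reading y = a takes D from p1 back to p1, so after x·y·y the machine is still in p1, and z then leads to the accepting state p1. Hence abaababaaaa ∈ L(D).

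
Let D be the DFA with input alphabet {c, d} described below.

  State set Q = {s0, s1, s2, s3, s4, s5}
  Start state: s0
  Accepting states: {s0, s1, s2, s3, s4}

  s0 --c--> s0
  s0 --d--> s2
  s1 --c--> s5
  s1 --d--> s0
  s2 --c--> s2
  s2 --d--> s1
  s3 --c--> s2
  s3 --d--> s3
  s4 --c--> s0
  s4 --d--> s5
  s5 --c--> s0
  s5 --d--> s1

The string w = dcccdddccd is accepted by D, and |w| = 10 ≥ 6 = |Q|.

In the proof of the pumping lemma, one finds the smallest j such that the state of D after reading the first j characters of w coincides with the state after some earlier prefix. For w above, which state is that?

s2

State sequence: s0 -d-> s2 -c-> s2 -c-> s2 -c-> s2 -d-> s1 -d-> s0 -d-> s2 -c-> s2 -c-> s2 -d-> s1
First repeat at step 2: s2 was already visited.

The earliest repeat is at step j = 2: D is in s2, which it already visited at step i = 1.
With |Q| = 6, pigeonhole forces a state repeat no later than step 6; the substring read between the first and second visits to that state can be pumped.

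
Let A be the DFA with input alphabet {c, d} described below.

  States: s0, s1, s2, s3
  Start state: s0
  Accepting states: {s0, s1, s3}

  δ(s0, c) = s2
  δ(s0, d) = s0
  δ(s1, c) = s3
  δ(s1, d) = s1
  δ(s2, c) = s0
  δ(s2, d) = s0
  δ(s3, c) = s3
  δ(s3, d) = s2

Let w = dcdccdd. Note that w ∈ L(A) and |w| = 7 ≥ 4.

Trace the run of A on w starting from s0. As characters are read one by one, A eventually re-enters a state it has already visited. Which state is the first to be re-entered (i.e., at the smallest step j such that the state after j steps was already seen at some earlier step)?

Run of A on w = d c d c c d d:
  step 0: s0  (start)
  step 1: s0  (read d: s0→s0)   ← first repeat (s0 seen earlier)
  step 2: s2  (read c: s0→s2)
  step 3: s0  (read d: s2→s0)
  step 4: s2  (read c: s0→s2)
  step 5: s0  (read c: s2→s0)
  step 6: s0  (read d: s0→s0)
  step 7: s0  (read d: s0→s0)

The earliest repeat is at step j = 1: A is in s0, which it already visited at step i = 0.

s0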